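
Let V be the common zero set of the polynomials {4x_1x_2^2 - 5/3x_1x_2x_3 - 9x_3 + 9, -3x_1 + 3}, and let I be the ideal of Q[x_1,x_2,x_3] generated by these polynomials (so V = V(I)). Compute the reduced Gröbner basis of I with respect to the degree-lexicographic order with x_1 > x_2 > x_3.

G = {x_2^2 - 5/12x_2x_3 - 9/4x_3 + 9/4, x_1 - 1}

f_1 = 4x_1x_2^2 - 5/3x_1x_2x_3 - 9x_3 + 9, LT = x_1x_2^2.
f_2 = -3x_1 + 3, LT = x_1.

S(f_1,f_2): lcm = x_1x_2^2. S = -5/12x_1x_2x_3 + x_2^2 - 9/4x_3 + 9/4.
  leading term x_1x_2x_3: subtract (5/36x_2x_3)·f_2 from -5/12x_1x_2x_3 + x_2^2 - 9/4x_3 + 9/4 → x_2^2 - 5/12x_2x_3 - 9/4x_3 + 9/4
  leading term x_2^2: no divisor's leading term divides it; move x_2^2 to the remainder.
  leading term x_2x_3: no divisor's leading term divides it; move -5/12x_2x_3 to the remainder.
  leading term x_3: no divisor's leading term divides it; move -9/4x_3 to the remainder.
  leading term 1: no divisor's leading term divides it; move 9/4 to the remainder.
  remainder x_2^2 - 5/12x_2x_3 - 9/4x_3 + 9/4 ≠ 0; add g_3 = x_2^2 - 5/12x_2x_3 - 9/4x_3 + 9/4 to the basis.

S(f_1,g_3): lcm = x_1x_2^2. S = 9/4x_1x_3 - 9/4x_1 - 9/4x_3 + 9/4.
  leading term x_1x_3: subtract (-3/4x_3)·f_2 from 9/4x_1x_3 - 9/4x_1 - 9/4x_3 + 9/4 → -9/4x_1 + 9/4
  leading term x_1: subtract (3/4)·f_2 from -9/4x_1 + 9/4 → 0
  remainder 0.

S(f_2,g_3): leading monomials are coprime, so the S-polynomial reduces to 0 (Buchberger's first criterion).
Every S-polynomial of the final basis reduces to 0, so we have a Gröbner basis.
Inter-reduce: drop elements whose leading term is divisible by another's, tail-reduce, and make monic.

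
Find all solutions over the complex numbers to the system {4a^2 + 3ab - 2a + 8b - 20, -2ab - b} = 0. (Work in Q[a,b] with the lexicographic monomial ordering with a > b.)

{(-2, 0), (5/2, 0), (-1/2, 36/13)}

Compute a lex Gröbner basis by Buchberger's algorithm.
f_1 = 4a^2 + 3ab - 2a + 8b - 20, LT = a^2.
f_2 = -2ab - b, LT = ab.

S(f_1,f_2): lcm = a^2b. S = 3/4ab^2 - ab + 2b^2 - 5b.
  leading term ab^2: subtract (-3/8b)·f_2 from 3/4ab^2 - ab + 2b^2 - 5b → -ab + 13/8b^2 - 5b
  leading term ab: subtract (1/2)·f_2 from -ab + 13/8b^2 - 5b → 13/8b^2 - 9/2b
  leading term b^2: no divisor's leading term divides it; move 13/8b^2 to the remainder.
  leading term b: no divisor's leading term divides it; move -9/2b to the remainder.
  remainder 13/8b^2 - 9/2b ≠ 0; add h_3 = 13/8b^2 - 9/2b to the basis.

The other S-polynomials (S(f_1,h_3), S(f_2,h_3)) all reduce to 0 modulo the current basis, so we have a Gröbner basis.
Inter-reduce: drop elements whose leading term is divisible by another's, tail-reduce, and make monic.
Reduced Gröbner basis: {a^2 - 1/2a + 13/8b - 5, ab + 1/2b, b^2 - 36/13b}.

Since the basis is lex-ordered, b^2 - 36/13b is univariate in b. Its roots are {0, 36/13}. Back-substituting each root into the other basis elements fixes the other coordinates.
  b = 0: the earlier basis element becomes a^2 - 1/2a - 5 = 0, giving a = -2, 5/2 — points (-2, 0), (5/2, 0).
  b = 36/13: the earlier basis elements become a^2 - 1/2a - 1/2 = 0; 36/13a + 18/13 = 0, giving a = -1/2 — point (-1/2, 36/13).
Check: every point annihilates each of the original generators.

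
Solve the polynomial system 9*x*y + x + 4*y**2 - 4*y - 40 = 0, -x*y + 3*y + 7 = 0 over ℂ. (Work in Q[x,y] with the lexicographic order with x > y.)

{(-4, -1), (-13/2 + sqrt(249)/2, -19/8 - sqrt(249)/8), (-sqrt(249)/2 - 13/2, -19/8 + sqrt(249)/8)}

Compute a lex Gröbner basis by Buchberger's algorithm.
f_1 = 9*x*y + x + 4*y**2 - 4*y - 40, LT = x*y.
f_2 = -x*y + 3*y + 7, LT = x*y.

S(f_1,f_2): lcm = x*y. S = 1/9*x + 4/9*y**2 + 23/9*y + 23/9.
  leading term x: no divisor's leading term divides it; move 1/9*x to the remainder.
  leading term y**2: no divisor's leading term divides it; move 4/9*y**2 to the remainder.
  leading term y: no divisor's leading term divides it; move 23/9*y to the remainder.
  leading term 1: no divisor's leading term divides it; move 23/9 to the remainder.
  remainder 1/9*x + 4/9*y**2 + 23/9*y + 23/9 ≠ 0; add h_3 = 1/9*x + 4/9*y**2 + 23/9*y + 23/9 to the basis.

S(f_1,h_3): lcm = x*y. S = 1/9*x - 4*y**3 - 203/9*y**2 - 211/9*y - 40/9.
  leading term x: subtract (1)·h_3 from 1/9*x - 4*y**3 - 203/9*y**2 - 211/9*y - 40/9 → -4*y**3 - 23*y**2 - 26*y - 7
  leading term y**3: no divisor's leading term divides it; move -4*y**3 to the remainder.
  leading term y**2: no divisor's leading term divides it; move -23*y**2 to the remainder.
  leading term y: no divisor's leading term divides it; move -26*y to the remainder.
  leading term 1: no divisor's leading term divides it; move -7 to the remainder.
  remainder -4*y**3 - 23*y**2 - 26*y - 7 ≠ 0; add h_4 = -4*y**3 - 23*y**2 - 26*y - 7 to the basis.

The other S-polynomials (S(f_2,h_3), S(f_1,h_4), S(f_2,h_4), S(h_3,h_4)) all reduce to 0 modulo the current basis, so we have a Gröbner basis.
Inter-reduce: drop elements whose leading term is divisible by another's, tail-reduce, and make monic.
Reduced Gröbner basis: {x + 4*y**2 + 23*y + 23, y**3 + 23/4*y**2 + 13/2*y + 7/4}.

Elimination: the polynomial y**3 + 23/4*y**2 + 13/2*y + 7/4 lies in the elimination ideal for y, so y ∈ {-1, -19/8 - sqrt(249)/8, -19/8 + sqrt(249)/8}. For each such y, the remaining basis elements (now univariate) give the rest of the solution.
  y = -1: the earlier basis element becomes x + 4 = 0, giving x = -4 — point (-4, -1).
  y = -19/8 - sqrt(249)/8: the earlier basis element becomes x - sqrt(249)/2 + 13/2 = 0, giving x = -13/2 + sqrt(249)/2 — point (-13/2 + sqrt(249)/2, -19/8 - sqrt(249)/8).
  y = -19/8 + sqrt(249)/8: the earlier basis element becomes x + 13/2 + sqrt(249)/2 = 0, giving x = -sqrt(249)/2 - 13/2 — point (-sqrt(249)/2 - 13/2, -19/8 + sqrt(249)/8).
Check: every point annihilates each of the original generators.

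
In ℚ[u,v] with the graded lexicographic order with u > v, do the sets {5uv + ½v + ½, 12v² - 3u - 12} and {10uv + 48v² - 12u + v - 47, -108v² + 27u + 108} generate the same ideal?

Since reduced Gröbner bases are canonical representatives of ideals under a given ordering, it suffices to compute and compare them.
Buchberger on the first generating set:
f_1 = 5uv + ½v + ½, LT = uv.
f_2 = 12v² - 3u - 12, LT = v².

S(f_1,f_2): lcm = uv². S = ¼u² + 1/10v² + u + 1/10v.
  leading term u²: no divisor's leading term divides it; move ¼u² to the remainder.
  leading term v²: subtract (1/120)·f_2 from 1/10v² + u + 1/10v → 41/40u + 1/10v + 1/10
  leading term u: no divisor's leading term divides it; move 41/40u to the remainder.
  leading term v: no divisor's leading term divides it; move 1/10v to the remainder.
  leading term 1: no divisor's leading term divides it; move 1/10 to the remainder.
  remainder ¼u² + 41/40u + 1/10v + 1/10 ≠ 0; add g_3 = ¼u² + 41/40u + 1/10v + 1/10 to the basis.

The other S-polynomials (S(f_1,g_3), S(f_2,g_3)) all reduce to 0 modulo the current basis, so we have a Gröbner basis.
Inter-reduce: drop elements whose leading term is divisible by another's, tail-reduce, and make monic.
Reduced Gröbner basis: {u² + 41/10u + ⅖v + ⅖, uv + 1/10v + 1/10, v² - ¼u - 1}.

Buchberger on the second generating set:
h_1 = 10uv + 48v² - 12u + v - 47, LT = uv.
h_2 = -108v² + 27u + 108, LT = v².

S(h_1,h_2): lcm = uv². S = 24/5v³ + ¼u² - 6/5uv + 1/10v² + u - 47/10v.
  leading term v³: subtract (-2/45v)·h_2 from 24/5v³ + ¼u² - 6/5uv + 1/10v² + u - 47/10v → ¼u² + 1/10v² + u + 1/10v
  leading term u²: no divisor's leading term divides it; move ¼u² to the remainder.
  leading term v²: subtract (-1/1080)·h_2 from 1/10v² + u + 1/10v → 41/40u + 1/10v + 1/10
  leading term u: no divisor's leading term divides it; move 41/40u to the remainder.
  leading term v: no divisor's leading term divides it; move 1/10v to the remainder.
  leading term 1: no divisor's leading term divides it; move 1/10 to the remainder.
  remainder ¼u² + 41/40u + 1/10v + 1/10 ≠ 0; add k_3 = ¼u² + 41/40u + 1/10v + 1/10 to the basis.

The other S-polynomials (S(h_1,k_3), S(h_2,k_3)) all reduce to 0 modulo the current basis, so we have a Gröbner basis.
Inter-reduce: drop elements whose leading term is divisible by another's, tail-reduce, and make monic.
Reduced Gröbner basis: {u² + 41/10u + ⅖v + ⅖, uv + 1/10v + 1/10, v² - ¼u - 1}.

The two bases agree; hence the ideals are identical.
The choice of monomial ordering does not affect the verdict — as long as both bases are computed under the same ordering, their equality decides ideal equality.

Yes, the ideals are equal.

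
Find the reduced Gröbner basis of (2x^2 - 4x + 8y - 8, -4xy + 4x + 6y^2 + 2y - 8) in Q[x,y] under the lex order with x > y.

G = {x^2 - 2x + 4y - 4, xy - x - 3/2y^2 - 1/2y + 2, y^3 + 19/9y^2 - 44/9y + 16/9}

f_1 = 2x^2 - 4x + 8y - 8, LT = x^2.
f_2 = -4xy + 4x + 6y^2 + 2y - 8, LT = xy.

S(f_1,f_2): lcm = x^2y. S = x^2 + 3/2xy^2 - 3/2xy - 2x + 4y^2 - 4y.
  leading term x^2: subtract (1/2)·f_1 from x^2 + 3/2xy^2 - 3/2xy - 2x + 4y^2 - 4y → 3/2xy^2 - 3/2xy + 4y^2 - 8y + 4
  leading term xy^2: subtract (-3/8y)·f_2 from 3/2xy^2 - 3/2xy + 4y^2 - 8y + 4 → 9/4y^3 + 19/4y^2 - 11y + 4
  leading term y^3: no divisor's leading term divides it; move 9/4y^3 to the remainder.
  leading term y^2: no divisor's leading term divides it; move 19/4y^2 to the remainder.
  leading term y: no divisor's leading term divides it; move -11y to the remainder.
  leading term 1: no divisor's leading term divides it; move 4 to the remainder.
  remainder 9/4y^3 + 19/4y^2 - 11y + 4 ≠ 0; add g_3 = 9/4y^3 + 19/4y^2 - 11y + 4 to the basis.

The other S-polynomials (S(f_1,g_3), S(f_2,g_3)) all reduce to 0 modulo the current basis, so we have a Gröbner basis.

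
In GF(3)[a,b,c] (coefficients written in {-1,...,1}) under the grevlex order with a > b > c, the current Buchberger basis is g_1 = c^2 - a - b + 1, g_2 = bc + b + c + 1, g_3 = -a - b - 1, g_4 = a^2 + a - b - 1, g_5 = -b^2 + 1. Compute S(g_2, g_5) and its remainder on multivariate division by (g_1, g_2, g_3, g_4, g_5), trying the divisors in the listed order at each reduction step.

lcm(LM(g_2), LM(g_5)) = b^2c.
S = (lcm/LT(g_2))·g_2 − (lcm/LT(g_5))·g_5 = b^2 + bc + b + c.
Reduce S modulo (g_1, g_2, g_3, g_4, g_5) in that order:
  leading term b^2: subtract (-1)·g_5 from b^2 + bc + b + c → bc + b + c + 1
  leading term bc: subtract (1)·g_2 from bc + b + c + 1 → 0
The remainder is 0, so this S-polynomial contributes no new basis element.

S(g_2, g_5) = b^2 + bc + b + c; remainder on division = 0.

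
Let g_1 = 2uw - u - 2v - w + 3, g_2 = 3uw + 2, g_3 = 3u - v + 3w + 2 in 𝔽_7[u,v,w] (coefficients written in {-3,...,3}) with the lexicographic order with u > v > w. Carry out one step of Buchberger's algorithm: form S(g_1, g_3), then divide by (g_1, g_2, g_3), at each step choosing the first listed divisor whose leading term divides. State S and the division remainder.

lcm(LM(g_1), LM(g_3)) = uw.
S = (lcm/LT(g_1))·g_1 − (lcm/LT(g_3))·g_3 = 3u - 2vw - v - w² - 2.
Reduce S modulo (g_1, g_2, g_3) in that order:
  leading term u: subtract (1)·g_3 from 3u - 2vw - v - w² - 2 → -2vw - w² - 3w + 3
  leading term vw: no divisor's leading term divides it; move -2vw to the remainder.
  leading term w²: no divisor's leading term divides it; move -w² to the remainder.
  leading term w: no divisor's leading term divides it; move -3w to the remainder.
  leading term 1: no divisor's leading term divides it; move 3 to the remainder.
The remainder -2vw - w² - 3w + 3 is nonzero, so it would be added as the next basis element.

S(g_1, g_3) = 3u - 2vw - v - w² - 2; remainder on division = -2vw - w² - 3w + 3.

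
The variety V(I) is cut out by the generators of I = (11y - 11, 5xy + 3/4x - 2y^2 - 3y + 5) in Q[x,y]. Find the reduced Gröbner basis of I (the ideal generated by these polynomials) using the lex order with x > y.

f_1 = 11y - 11, LT = y.
f_2 = 5xy + 3/4x - 2y^2 - 3y + 5, LT = xy.

S(f_1,f_2): lcm = xy. S = -23/20x + 2/5y^2 + 3/5y - 1.
  leading term x: no divisor's leading term divides it; move -23/20x to the remainder.
  leading term y^2: subtract (2/55y)·f_1 from 2/5y^2 + 3/5y - 1 → y - 1
  leading term y: subtract (1/11)·f_1 from y - 1 → 0
  remainder -23/20x ≠ 0; add g_3 = -23/20x to the basis.

S(f_1,g_3): leading monomials are coprime, so the S-polynomial reduces to 0 (Buchberger's first criterion).
S(f_2,g_3): lcm = xy. S = 3/20x - 2/5y^2 - 3/5y + 1.
  leading term x: subtract (-3/23)·g_3 from 3/20x - 2/5y^2 - 3/5y + 1 → -2/5y^2 - 3/5y + 1
  leading term y^2: subtract (-2/55y)·f_1 from -2/5y^2 - 3/5y + 1 → -y + 1
  leading term y: subtract (-1/11)·f_1 from -y + 1 → 0
  remainder 0.

Every S-polynomial of the final basis reduces to 0, so we have a Gröbner basis.
Inter-reduce: drop elements whose leading term is divisible by another's, tail-reduce, and make monic.

G = {x, y - 1}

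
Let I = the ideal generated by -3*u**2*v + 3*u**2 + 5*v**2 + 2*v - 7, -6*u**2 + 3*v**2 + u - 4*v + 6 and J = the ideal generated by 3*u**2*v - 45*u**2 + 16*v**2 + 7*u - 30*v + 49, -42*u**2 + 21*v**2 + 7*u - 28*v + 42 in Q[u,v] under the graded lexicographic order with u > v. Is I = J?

Yes, the ideals are equal.

Since reduced Gröbner bases are canonical representatives of ideals under a given ordering, it suffices to compute and compare them.
Buchberger on the first generating set:
f_1 = -3*u**2*v + 3*u**2 + 5*v**2 + 2*v - 7, LT = u**2*v.
f_2 = -6*u**2 + 3*v**2 + u - 4*v + 6, LT = u**2.

S(f_1,f_2): lcm = u**2*v. S = 1/2*v**3 - u**2 + 1/6*u*v - 7/3*v**2 + 1/3*v + 7/3.
  leading term v**3: no divisor's leading term divides it; move 1/2*v**3 to the remainder.
  leading term u**2: subtract (1/6)·f_2 from -u**2 + 1/6*u*v - 7/3*v**2 + 1/3*v + 7/3 → 1/6*u*v - 17/6*v**2 - 1/6*u + v + 4/3
  leading term u*v: no divisor's leading term divides it; move 1/6*u*v to the remainder.
  leading term v**2: no divisor's leading term divides it; move -17/6*v**2 to the remainder.
  leading term u: no divisor's leading term divides it; move -1/6*u to the remainder.
  leading term v: no divisor's leading term divides it; move v to the remainder.
  leading term 1: no divisor's leading term divides it; move 4/3 to the remainder.
  remainder 1/2*v**3 + 1/6*u*v - 17/6*v**2 - 1/6*u + v + 4/3 ≠ 0; add g_3 = 1/2*v**3 + 1/6*u*v - 17/6*v**2 - 1/6*u + v + 4/3 to the basis.

S(f_1,g_3): lcm = u**2*v**3. S = -1/3*u**3*v + 14/3*u**2*v**2 - 5/3*v**4 + 1/3*u**3 - 2*u**2*v - 2/3*v**3 - 8/3*u**2 + 7/3*v**2.
  leading term u**3*v: subtract (1/9*u)·f_1 from -1/3*u**3*v + 14/3*u**2*v**2 - 5/3*v**4 + 1/3*u**3 - 2*u**2*v - 2/3*v**3 - 8/3*u**2 + 7/3*v**2 → 14/3*u**2*v**2 - 5/3*v**4 - 2*u**2*v - 5/9*u*v**2 - 2/3*v**3 - 8/3*u**2 - 2/9*u*v + 7/3*v**2 + 7/9*u
  leading term u**2*v**2: subtract (-14/9*v)·f_1 from 14/3*u**2*v**2 - 5/3*v**4 - 2*u**2*v - 5/9*u*v**2 - 2/3*v**3 - 8/3*u**2 - 2/9*u*v + 7/3*v**2 + 7/9*u → -5/3*v**4 + 8/3*u**2*v - 5/9*u*v**2 + 64/9*v**3 - 8/3*u**2 - 2/9*u*v + 49/9*v**2 + 7/9*u - 98/9*v
  leading term v**4: subtract (-10/3*v)·g_3 from -5/3*v**4 + 8/3*u**2*v - 5/9*u*v**2 + 64/9*v**3 - 8/3*u**2 - 2/9*u*v + 49/9*v**2 + 7/9*u - 98/9*v → 8/3*u**2*v - 7/3*v**3 - 8/3*u**2 - 7/9*u*v + 79/9*v**2 + 7/9*u - 58/9*v
  leading term u**2*v: subtract (-8/9)·f_1 from 8/3*u**2*v - 7/3*v**3 - 8/3*u**2 - 7/9*u*v + 79/9*v**2 + 7/9*u - 58/9*v → -7/3*v**3 - 7/9*u*v + 119/9*v**2 + 7/9*u - 14/3*v - 56/9
  leading term v**3: subtract (-14/3)·g_3 from -7/3*v**3 - 7/9*u*v + 119/9*v**2 + 7/9*u - 14/3*v - 56/9 → 0
  remainder 0.

S(f_2,g_3): leading monomials are coprime, so the S-polynomial reduces to 0 (Buchberger's first criterion).
Every S-polynomial of the final basis reduces to 0, so we have a Gröbner basis.
Inter-reduce: drop elements whose leading term is divisible by another's, tail-reduce, and make monic.
Reduced Gröbner basis: {v**3 + 1/3*u*v - 17/3*v**2 - 1/3*u + 2*v + 8/3, u**2 - 1/2*v**2 - 1/6*u + 2/3*v - 1}.

Buchberger on the second generating set:
h_1 = 3*u**2*v - 45*u**2 + 16*v**2 + 7*u - 30*v + 49, LT = u**2*v.
h_2 = -42*u**2 + 21*v**2 + 7*u - 28*v + 42, LT = u**2.

S(h_1,h_2): lcm = u**2*v. S = 1/2*v**3 - 15*u**2 + 1/6*u*v + 14/3*v**2 + 7/3*u - 9*v + 49/3.
  leading term v**3: no divisor's leading term divides it; move 1/2*v**3 to the remainder.
  leading term u**2: subtract (5/14)·h_2 from -15*u**2 + 1/6*u*v + 14/3*v**2 + 7/3*u - 9*v + 49/3 → 1/6*u*v - 17/6*v**2 - 1/6*u + v + 4/3
  leading term u*v: no divisor's leading term divides it; move 1/6*u*v to the remainder.
  leading term v**2: no divisor's leading term divides it; move -17/6*v**2 to the remainder.
  leading term u: no divisor's leading term divides it; move -1/6*u to the remainder.
  leading term v: no divisor's leading term divides it; move v to the remainder.
  leading term 1: no divisor's leading term divides it; move 4/3 to the remainder.
  remainder 1/2*v**3 + 1/6*u*v - 17/6*v**2 - 1/6*u + v + 4/3 ≠ 0; add k_3 = 1/2*v**3 + 1/6*u*v - 17/6*v**2 - 1/6*u + v + 4/3 to the basis.

S(h_1,k_3): lcm = u**2*v**3. S = -1/3*u**3*v - 28/3*u**2*v**2 + 16/3*v**4 + 1/3*u**3 - 2*u**2*v + 7/3*u*v**2 - 10*v**3 - 8/3*u**2 + 49/3*v**2.
  leading term u**3*v: subtract (-1/9*u)·h_1 from -1/3*u**3*v - 28/3*u**2*v**2 + 16/3*v**4 + 1/3*u**3 - 2*u**2*v + 7/3*u*v**2 - 10*v**3 - 8/3*u**2 + 49/3*v**2 → -28/3*u**2*v**2 + 16/3*v**4 - 14/3*u**3 - 2*u**2*v + 37/9*u*v**2 - 10*v**3 - 17/9*u**2 - 10/3*u*v + 49/3*v**2 + 49/9*u
  leading term u**2*v**2: subtract (-28/9*v)·h_1 from -28/3*u**2*v**2 + 16/3*v**4 - 14/3*u**3 - 2*u**2*v + 37/9*u*v**2 - 10*v**3 - 17/9*u**2 - 10/3*u*v + 49/3*v**2 + 49/9*u → 16/3*v**4 - 14/3*u**3 - 142*u**2*v + 37/9*u*v**2 + 358/9*v**3 - 17/9*u**2 + 166/9*u*v - 77*v**2 + 49/9*u + 1372/9*v
  leading term v**4: subtract (32/3*v)·k_3 from 16/3*v**4 - 14/3*u**3 - 142*u**2*v + 37/9*u*v**2 + 358/9*v**3 - 17/9*u**2 + 166/9*u*v - 77*v**2 + 49/9*u + 1372/9*v → -14/3*u**3 - 142*u**2*v + 7/3*u*v**2 + 70*v**3 - 17/9*u**2 + 182/9*u*v - 263/3*v**2 + 49/9*u + 1244/9*v
  leading term u**3: subtract (1/9*u)·h_2 from -14/3*u**3 - 142*u**2*v + 7/3*u*v**2 + 70*v**3 - 17/9*u**2 + 182/9*u*v - 263/3*v**2 + 49/9*u + 1244/9*v → -142*u**2*v + 70*v**3 - 8/3*u**2 + 70/3*u*v - 263/3*v**2 + 7/9*u + 1244/9*v
  leading term u**2*v: subtract (-142/3)·h_1 from -142*u**2*v + 70*v**3 - 8/3*u**2 + 70/3*u*v - 263/3*v**2 + 7/9*u + 1244/9*v → 70*v**3 - 6398/3*u**2 + 70/3*u*v + 2009/3*v**2 + 2989/9*u - 11536/9*v + 6958/3
  leading term v**3: subtract (140)·k_3 from 70*v**3 - 6398/3*u**2 + 70/3*u*v + 2009/3*v**2 + 2989/9*u - 11536/9*v + 6958/3 → -6398/3*u**2 + 3199/3*v**2 + 3199/9*u - 12796/9*v + 6398/3
  leading term u**2: subtract (457/9)·h_2 from -6398/3*u**2 + 3199/3*v**2 + 3199/9*u - 12796/9*v + 6398/3 → 0
  remainder 0.

S(h_2,k_3): leading monomials are coprime, so the S-polynomial reduces to 0 (Buchberger's first criterion).
Every S-polynomial of the final basis reduces to 0, so we have a Gröbner basis.
Inter-reduce: drop elements whose leading term is divisible by another's, tail-reduce, and make monic.
Reduced Gröbner basis: {v**3 + 1/3*u*v - 17/3*v**2 - 1/3*u + 2*v + 8/3, u**2 - 1/2*v**2 - 1/6*u + 2/3*v - 1}.

Same reduced basis, so the two generating sets span the same ideal.
The choice of monomial ordering does not affect the verdict — as long as both bases are computed under the same ordering, their equality decides ideal equality.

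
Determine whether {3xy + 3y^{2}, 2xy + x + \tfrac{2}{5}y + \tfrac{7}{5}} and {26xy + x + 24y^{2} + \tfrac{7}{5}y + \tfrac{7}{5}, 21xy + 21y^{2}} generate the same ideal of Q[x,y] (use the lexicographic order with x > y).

No, the ideals differ.

Since reduced Gröbner bases are canonical representatives of ideals under a given ordering, it suffices to compute and compare them.
Buchberger on the first generating set:
f_1 = 3xy + 3y^{2}, LT = xy.
f_2 = 2xy + x + \tfrac{2}{5}y + \tfrac{7}{5}, LT = xy.

S(f_1,f_2): lcm = xy. S = -\tfrac{1}{2}x + y^{2} - \tfrac{1}{5}y - \tfrac{7}{10}.
  leading term x: no divisor's leading term divides it; move -\tfrac{1}{2}x to the remainder.
  leading term y^{2}: no divisor's leading term divides it; move y^{2} to the remainder.
  leading term y: no divisor's leading term divides it; move -\tfrac{1}{5}y to the remainder.
  leading term 1: no divisor's leading term divides it; move -\tfrac{7}{10} to the remainder.
  remainder -\tfrac{1}{2}x + y^{2} - \tfrac{1}{5}y - \tfrac{7}{10} ≠ 0; add g_3 = -\tfrac{1}{2}x + y^{2} - \tfrac{1}{5}y - \tfrac{7}{10} to the basis.

S(f_1,g_3): lcm = xy. S = 2y^{3} + \tfrac{3}{5}y^{2} - \tfrac{7}{5}y.
  leading term y^{3}: no divisor's leading term divides it; move 2y^{3} to the remainder.
  leading term y^{2}: no divisor's leading term divides it; move \tfrac{3}{5}y^{2} to the remainder.
  leading term y: no divisor's leading term divides it; move -\tfrac{7}{5}y to the remainder.
  remainder 2y^{3} + \tfrac{3}{5}y^{2} - \tfrac{7}{5}y ≠ 0; add g_4 = 2y^{3} + \tfrac{3}{5}y^{2} - \tfrac{7}{5}y to the basis.

The other S-polynomials (S(f_2,g_3), S(f_1,g_4), S(f_2,g_4), S(g_3,g_4)) all reduce to 0 modulo the current basis, so we have a Gröbner basis.
Inter-reduce: drop elements whose leading term is divisible by another's, tail-reduce, and make monic.
Reduced Gröbner basis: {x - 2y^{2} + \tfrac{2}{5}y + \tfrac{7}{5}, y^{3} + \tfrac{3}{10}y^{2} - \tfrac{7}{10}y}.

Buchberger on the second generating set:
h_1 = 26xy + x + 24y^{2} + \tfrac{7}{5}y + \tfrac{7}{5}, LT = xy.
h_2 = 21xy + 21y^{2}, LT = xy.

S(h_1,h_2): lcm = xy. S = \tfrac{1}{26}x - \tfrac{1}{13}y^{2} + \tfrac{7}{130}y + \tfrac{7}{130}.
  leading term x: no divisor's leading term divides it; move \tfrac{1}{26}x to the remainder.
  leading term y^{2}: no divisor's leading term divides it; move -\tfrac{1}{13}y^{2} to the remainder.
  leading term y: no divisor's leading term divides it; move \tfrac{7}{130}y to the remainder.
  leading term 1: no divisor's leading term divides it; move \tfrac{7}{130} to the remainder.
  remainder \tfrac{1}{26}x - \tfrac{1}{13}y^{2} + \tfrac{7}{130}y + \tfrac{7}{130} ≠ 0; add k_3 = \tfrac{1}{26}x - \tfrac{1}{13}y^{2} + \tfrac{7}{130}y + \tfrac{7}{130} to the basis.

S(h_1,k_3): lcm = xy. S = \tfrac{1}{26}x + 2y^{3} - \tfrac{31}{65}y^{2} - \tfrac{35}{26}y + \tfrac{7}{130}.
  leading term x: subtract (1)·k_3 from \tfrac{1}{26}x + 2y^{3} - \tfrac{31}{65}y^{2} - \tfrac{35}{26}y + \tfrac{7}{130} → 2y^{3} - \tfrac{2}{5}y^{2} - \tfrac{7}{5}y
  leading term y^{3}: no divisor's leading term divides it; move 2y^{3} to the remainder.
  leading term y^{2}: no divisor's leading term divides it; move -\tfrac{2}{5}y^{2} to the remainder.
  leading term y: no divisor's leading term divides it; move -\tfrac{7}{5}y to the remainder.
  remainder 2y^{3} - \tfrac{2}{5}y^{2} - \tfrac{7}{5}y ≠ 0; add k_4 = 2y^{3} - \tfrac{2}{5}y^{2} - \tfrac{7}{5}y to the basis.

The other S-polynomials (S(h_2,k_3), S(h_1,k_4), S(h_2,k_4), S(k_3,k_4)) all reduce to 0 modulo the current basis, so we have a Gröbner basis.
Inter-reduce: drop elements whose leading term is divisible by another's, tail-reduce, and make monic.
Reduced Gröbner basis: {x - 2y^{2} + \tfrac{7}{5}y + \tfrac{7}{5}, y^{3} - \tfrac{1}{5}y^{2} - \tfrac{7}{10}y}.

These differ, so the ideals are not equal.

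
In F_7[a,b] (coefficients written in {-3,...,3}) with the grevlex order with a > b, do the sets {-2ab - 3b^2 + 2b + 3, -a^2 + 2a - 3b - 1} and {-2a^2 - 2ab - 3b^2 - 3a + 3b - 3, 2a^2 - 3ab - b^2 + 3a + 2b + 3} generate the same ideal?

No, the ideals differ.

Two ideals are equal iff their reduced Gröbner bases coincide (the reduced basis is unique for a fixed ordering).
Buchberger on the first generating set:
f_1 = -2ab - 3b^2 + 2b + 3, LT = ab.
f_2 = -a^2 + 2a - 3b - 1, LT = a^2.

S(f_1,f_2): lcm = a^2b. S = -2ab^2 + ab - 3b^2 + 2a - b.
  leading term ab^2: subtract (b)·f_1 from -2ab^2 + ab - 3b^2 + 2a - b → 3b^3 + ab + 2b^2 + 2a + 3b
  leading term b^3: no divisor's leading term divides it; move 3b^3 to the remainder.
  leading term ab: subtract (3)·f_1 from ab + 2b^2 + 2a + 3b → -3b^2 + 2a - 3b - 2
  leading term b^2: no divisor's leading term divides it; move -3b^2 to the remainder.
  leading term a: no divisor's leading term divides it; move 2a to the remainder.
  leading term b: no divisor's leading term divides it; move -3b to the remainder.
  leading term 1: no divisor's leading term divides it; move -2 to the remainder.
  remainder 3b^3 - 3b^2 + 2a - 3b - 2 ≠ 0; add g_3 = 3b^3 - 3b^2 + 2a - 3b - 2 to the basis.

The other S-polynomials (S(f_1,g_3), S(f_2,g_3)) all reduce to 0 modulo the current basis, so we have a Gröbner basis.
Inter-reduce: drop elements whose leading term is divisible by another's, tail-reduce, and make monic.
Reduced Gröbner basis: {b^3 - b^2 + 3a - b - 3, a^2 - 2a + 3b + 1, ab - 2b^2 - b + 2}.

Buchberger on the second generating set:
h_1 = -2a^2 - 2ab - 3b^2 - 3a + 3b - 3, LT = a^2.
h_2 = 2a^2 - 3ab - b^2 + 3a + 2b + 3, LT = a^2.

S(h_1,h_2): lcm = a^2. S = -ab + 2b^2 + b.
  leading term ab: no divisor's leading term divides it; move -ab to the remainder.
  leading term b^2: no divisor's leading term divides it; move 2b^2 to the remainder.
  leading term b: no divisor's leading term divides it; move b to the remainder.
  remainder -ab + 2b^2 + b ≠ 0; add k_3 = -ab + 2b^2 + b to the basis.

S(h_1,k_3): lcm = a^2b. S = 3ab^2 - 2b^3 - ab + 2b^2 - 2b.
  leading term ab^2: subtract (-3b)·k_3 from 3ab^2 - 2b^3 - ab + 2b^2 - 2b → -3b^3 - ab - 2b^2 - 2b
  leading term b^3: no divisor's leading term divides it; move -3b^3 to the remainder.
  leading term ab: subtract (1)·k_3 from -ab - 2b^2 - 2b → 3b^2 - 3b
  leading term b^2: no divisor's leading term divides it; move 3b^2 to the remainder.
  leading term b: no divisor's leading term divides it; move -3b to the remainder.
  remainder -3b^3 + 3b^2 - 3b ≠ 0; add k_4 = -3b^3 + 3b^2 - 3b to the basis.

The other S-polynomials (S(h_2,k_3), S(h_1,k_4), S(h_2,k_4), S(k_3,k_4)) all reduce to 0 modulo the current basis, so we have a Gröbner basis.
Inter-reduce: drop elements whose leading term is divisible by another's, tail-reduce, and make monic.
Reduced Gröbner basis: {b^3 - b^2 + b, a^2 - 2a + 3b - 2, ab - 2b^2 - b}.

The bases are distinct; the ideals are different.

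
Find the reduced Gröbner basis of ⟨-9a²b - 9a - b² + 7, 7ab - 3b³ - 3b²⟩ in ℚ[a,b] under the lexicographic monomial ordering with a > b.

f_1 = -9a²b - 9a - b² + 7, LT = a²b.
f_2 = 7ab - 3b³ - 3b², LT = ab.

S(f_1,f_2): lcm = a²b. S = 3/7ab³ + 3/7ab² + a + 1/9b² - 7/9.
  reduce S modulo (f_1, f_2):
  remainder a + 9/49b⁵ + 18/49b⁴ + 9/49b³ + 1/9b² - 7/9 ≠ 0; add g_3 = a + 9/49b⁵ + 18/49b⁴ + 9/49b³ + 1/9b² - 7/9 to the basis.

S(f_1,g_3): lcm = a²b. S = -9/49ab⁶ - 18/49ab⁵ - 9/49ab⁴ - 1/9ab³ + 7/9ab + a + 1/9b² - 7/9.
  reduce S modulo (f_1, f_2, g_3):
  remainder -27/343b⁸ - 81/343b⁷ - 81/343b⁶ - 319/1029b⁵ - 61/147b⁴ + 22/147b³ + ⅓b² ≠ 0; add g_4 = -27/343b⁸ - 81/343b⁷ - 81/343b⁶ - 319/1029b⁵ - 61/147b⁴ + 22/147b³ + ⅓b² to the basis.

S(f_2,g_3): lcm = ab. S = -9/49b⁶ - 18/49b⁵ - 9/49b⁴ - 34/63b³ - 3/7b² + 7/9b.
  reduce S modulo (f_1, f_2, g_3, g_4):
  remainder -9/49b⁶ - 18/49b⁵ - 9/49b⁴ - 34/63b³ - 3/7b² + 7/9b ≠ 0; add g_5 = -9/49b⁶ - 18/49b⁵ - 9/49b⁴ - 34/63b³ - 3/7b² + 7/9b to the basis.

The other S-polynomials (S(f_1,g_4), S(f_2,g_4), S(g_3,g_4), S(f_1,g_5), S(f_2,g_5), S(g_3,g_5), S(g_4,g_5)) all reduce to 0 modulo the current basis, so we have a Gröbner basis.
Inter-reduce: drop elements whose leading term is divisible by another's, tail-reduce, and make monic.

G = {a + 9/49b⁵ + 18/49b⁴ + 9/49b³ + 1/9b² - 7/9, b⁶ + 2b⁵ + b⁴ + 238/81b³ + 7/3b² - 343/81b}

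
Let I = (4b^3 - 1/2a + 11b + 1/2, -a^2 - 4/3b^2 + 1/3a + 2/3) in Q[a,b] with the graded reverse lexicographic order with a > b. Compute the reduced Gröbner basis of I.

G = {b^3 - 1/8a + 11/4b + 1/8, a^2 + 4/3b^2 - 1/3a - 2/3}

f_1 = 4b^3 - 1/2a + 11b + 1/2, LT = b^3.
f_2 = -a^2 - 4/3b^2 + 1/3a + 2/3, LT = a^2.

The S-polynomials (S(f_1,f_2)) all reduce to 0 modulo the current basis, so we have a Gröbner basis.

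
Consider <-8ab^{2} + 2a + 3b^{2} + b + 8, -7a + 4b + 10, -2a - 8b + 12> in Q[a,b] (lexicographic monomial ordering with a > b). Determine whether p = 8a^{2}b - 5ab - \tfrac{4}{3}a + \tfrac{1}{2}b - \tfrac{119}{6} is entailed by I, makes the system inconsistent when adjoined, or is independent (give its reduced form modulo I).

8a^{2}b - 5ab - \tfrac{4}{3}a + \tfrac{1}{2}b - \tfrac{119}{6} lies in I (it reduces to 0).

First compute the reduced Gröbner basis of I by Buchberger's algorithm.
f_1 = -8ab^{2} + 2a + 3b^{2} + b + 8, LT = ab^{2}.
f_2 = -7a + 4b + 10, LT = a.
f_3 = -2a - 8b + 12, LT = a.

S(f_1,f_2): lcm = ab^{2}. S = -\tfrac{1}{4}a + \tfrac{4}{7}b^{3} + \tfrac{59}{56}b^{2} - \tfrac{1}{8}b - 1.
  leading term a: subtract (\tfrac{1}{28})·f_2 from -\tfrac{1}{4}a + \tfrac{4}{7}b^{3} + \tfrac{59}{56}b^{2} - \tfrac{1}{8}b - 1 → \tfrac{4}{7}b^{3} + \tfrac{59}{56}b^{2} - \tfrac{15}{56}b - \tfrac{19}{14}
  leading term b^{3}: no divisor's leading term divides it; move \tfrac{4}{7}b^{3} to the remainder.
  leading term b^{2}: no divisor's leading term divides it; move \tfrac{59}{56}b^{2} to the remainder.
  leading term b: no divisor's leading term divides it; move -\tfrac{15}{56}b to the remainder.
  leading term 1: no divisor's leading term divides it; move -\tfrac{19}{14} to the remainder.
  remainder \tfrac{4}{7}b^{3} + \tfrac{59}{56}b^{2} - \tfrac{15}{56}b - \tfrac{19}{14} ≠ 0; add h_4 = \tfrac{4}{7}b^{3} + \tfrac{59}{56}b^{2} - \tfrac{15}{56}b - \tfrac{19}{14} to the basis.

S(f_1,f_3): lcm = ab^{2}. S = -\tfrac{1}{4}a - 4b^{3} + \tfrac{45}{8}b^{2} - \tfrac{1}{8}b - 1.
  leading term a: subtract (\tfrac{1}{28})·f_2 from -\tfrac{1}{4}a - 4b^{3} + \tfrac{45}{8}b^{2} - \tfrac{1}{8}b - 1 → -4b^{3} + \tfrac{45}{8}b^{2} - \tfrac{15}{56}b - \tfrac{19}{14}
  leading term b^{3}: subtract (-7)·h_4 from -4b^{3} + \tfrac{45}{8}b^{2} - \tfrac{15}{56}b - \tfrac{19}{14} → 13b^{2} - \tfrac{15}{7}b - \tfrac{76}{7}
  leading term b^{2}: no divisor's leading term divides it; move 13b^{2} to the remainder.
  leading term b: no divisor's leading term divides it; move -\tfrac{15}{7}b to the remainder.
  leading term 1: no divisor's leading term divides it; move -\tfrac{76}{7} to the remainder.
  remainder 13b^{2} - \tfrac{15}{7}b - \tfrac{76}{7} ≠ 0; add h_5 = 13b^{2} - \tfrac{15}{7}b - \tfrac{76}{7} to the basis.

S(f_2,f_3): lcm = a. S = -\tfrac{32}{7}b + \tfrac{32}{7}.
  leading term b: no divisor's leading term divides it; move -\tfrac{32}{7}b to the remainder.
  leading term 1: no divisor's leading term divides it; move \tfrac{32}{7} to the remainder.
  remainder -\tfrac{32}{7}b + \tfrac{32}{7} ≠ 0; add h_6 = -\tfrac{32}{7}b + \tfrac{32}{7} to the basis.

The other S-polynomials (S(f_1,h_4), S(f_2,h_4), S(f_3,h_4), S(f_1,h_5), S(f_2,h_5), S(f_3,h_5), S(h_4,h_5), S(f_1,h_6), S(f_2,h_6), S(f_3,h_6), S(h_4,h_6), S(h_5,h_6)) all reduce to 0 modulo the current basis, so we have a Gröbner basis.
Inter-reduce: drop elements whose leading term is divisible by another's, tail-reduce, and make monic.
Reduced Gröbner basis: {a - 2, b - 1}.
Label its elements g_1 = a - 2, g_2 = b - 1.

Reduce p = 8a^{2}b - 5ab - \tfrac{4}{3}a + \tfrac{1}{2}b - \tfrac{119}{6} modulo G:
  leading term a^{2}b: subtract (8ab)·g_1 from 8a^{2}b - 5ab - \tfrac{4}{3}a + \tfrac{1}{2}b - \tfrac{119}{6} → 11ab - \tfrac{4}{3}a + \tfrac{1}{2}b - \tfrac{119}{6}
  leading term ab: subtract (11b)·g_1 from 11ab - \tfrac{4}{3}a + \tfrac{1}{2}b - \tfrac{119}{6} → -\tfrac{4}{3}a + \tfrac{45}{2}b - \tfrac{119}{6}
  leading term a: subtract (-\tfrac{4}{3})·g_1 from -\tfrac{4}{3}a + \tfrac{45}{2}b - \tfrac{119}{6} → \tfrac{45}{2}b - \tfrac{45}{2}
  leading term b: subtract (\tfrac{45}{2})·g_2 from \tfrac{45}{2}b - \tfrac{45}{2} → 0
  normal form = 0.
Since the normal form is 0, p ∈ I.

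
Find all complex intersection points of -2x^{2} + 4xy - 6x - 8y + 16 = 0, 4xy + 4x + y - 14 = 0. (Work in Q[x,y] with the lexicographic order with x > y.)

{(1, 2), (-25/8 + sqrt(1393)/8, -29/144 + 5*sqrt(1393)/144), (-sqrt(1393)/8 - 25/8, -5*sqrt(1393)/144 - 29/144)}

Compute a lex Gröbner basis by Buchberger's algorithm.
f_1 = -2x^{2} + 4xy - 6x - 8y + 16, LT = x^{2}.
f_2 = 4xy + 4x + y - 14, LT = xy.

S(f_1,f_2): lcm = x^{2}y. S = -x^{2} - 2xy^{2} + \tfrac{11}{4}xy + \tfrac{7}{2}x + 4y^{2} - 8y.
  reduce S modulo (f_1, f_2):
  remainder \tfrac{15}{4}x + \tfrac{9}{2}y^{2} - \tfrac{187}{16}y + \tfrac{13}{8} ≠ 0; add h_3 = \tfrac{15}{4}x + \tfrac{9}{2}y^{2} - \tfrac{187}{16}y + \tfrac{13}{8} to the basis.

S(f_2,h_3): lcm = xy. S = x - \tfrac{6}{5}y^{3} + \tfrac{187}{60}y^{2} - \tfrac{11}{60}y - \tfrac{7}{2}.
  reduce S modulo (f_1, f_2, h_3):
  remainder -\tfrac{6}{5}y^{3} + \tfrac{23}{12}y^{2} + \tfrac{44}{15}y - \tfrac{59}{15} ≠ 0; add h_4 = -\tfrac{6}{5}y^{3} + \tfrac{23}{12}y^{2} + \tfrac{44}{15}y - \tfrac{59}{15} to the basis.

The other S-polynomials (S(f_1,h_3), S(f_1,h_4), S(f_2,h_4), S(h_3,h_4)) all reduce to 0 modulo the current basis, so we have a Gröbner basis.
Inter-reduce: drop elements whose leading term is divisible by another's, tail-reduce, and make monic.
Reduced Gröbner basis: {x + \tfrac{6}{5}y^{2} - \tfrac{187}{60}y + \tfrac{13}{30}, y^{3} - \tfrac{115}{72}y^{2} - \tfrac{22}{9}y + \tfrac{59}{18}}.

Since the basis is lex-ordered, y^{3} - \tfrac{115}{72}y^{2} - \tfrac{22}{9}y + \tfrac{59}{18} is univariate in y. Its roots are {2, -29/144 + 5*sqrt(1393)/144, -5*sqrt(1393)/144 - 29/144}. Back-substituting each root into the other basis elements fixes the other coordinates.
  y = 2: the earlier basis element becomes x - 1 = 0, giving x = 1 — point (1, 2).
  y = -29/144 + 5*sqrt(1393)/144: the earlier basis element becomes x - sqrt(1393)/8 + 25/8 = 0, giving x = -25/8 + sqrt(1393)/8 — point (-25/8 + sqrt(1393)/8, -29/144 + 5*sqrt(1393)/144).
  y = -5*sqrt(1393)/144 - 29/144: the earlier basis element becomes x + 25/8 + sqrt(1393)/8 = 0, giving x = -sqrt(1393)/8 - 25/8 — point (-sqrt(1393)/8 - 25/8, -5*sqrt(1393)/144 - 29/144).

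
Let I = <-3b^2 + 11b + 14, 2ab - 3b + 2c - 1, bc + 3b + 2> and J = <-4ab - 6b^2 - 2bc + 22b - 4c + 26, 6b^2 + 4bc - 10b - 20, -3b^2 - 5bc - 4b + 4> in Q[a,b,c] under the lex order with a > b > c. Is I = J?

Yes, the ideals are equal.

Since reduced Gröbner bases are canonical representatives of ideals under a given ordering, it suffices to compute and compare them.
Buchberger on the first generating set:
f_1 = -3b^2 + 11b + 14, LT = b^2.
f_2 = 2ab - 3b + 2c - 1, LT = ab.
f_3 = bc + 3b + 2, LT = bc.

S(f_1,f_2): lcm = ab^2. S = -11/3ab - 14/3a + 3/2b^2 - bc + 1/2b.
  reduce S modulo (f_1, f_2, f_3):
  remainder -14/3a + 7/2b + 11/3c + 43/6 ≠ 0; add g_4 = -14/3a + 7/2b + 11/3c + 43/6 to the basis.

S(f_1,f_3): lcm = b^2c. S = -3b^2 - 11/3bc - 2b - 14/3c.
  reduce S modulo (f_1, f_2, f_3, g_4):
  remainder -2b - 14/3c - 20/3 ≠ 0; add g_5 = -2b - 14/3c - 20/3 to the basis.

S(f_2,f_3): lcm = abc. S = -3ab - 2a - 3/2bc + c^2 - 1/2c.
  reduce S modulo (f_1, f_2, f_3, g_4, g_5):
  remainder c^2 + 31/7c + 24/7 ≠ 0; add g_6 = c^2 + 31/7c + 24/7 to the basis.

The other S-polynomials (S(f_1,g_4), S(f_2,g_4), S(f_3,g_4), S(f_1,g_5), S(f_2,g_5), S(f_3,g_5), S(g_4,g_5), S(f_1,g_6), S(f_2,g_6), S(f_3,g_6), S(g_4,g_6), S(g_5,g_6)) all reduce to 0 modulo the current basis, so we have a Gröbner basis.
Inter-reduce: drop elements whose leading term is divisible by another's, tail-reduce, and make monic.
Reduced Gröbner basis: {a + 27/28c + 27/28, b + 7/3c + 10/3, c^2 + 31/7c + 24/7}.

Buchberger on the second generating set:
h_1 = -4ab - 6b^2 - 2bc + 22b - 4c + 26, LT = ab.
h_2 = 6b^2 + 4bc - 10b - 20, LT = b^2.
h_3 = -3b^2 - 5bc - 4b + 4, LT = b^2.

S(h_1,h_2): lcm = ab^2. S = -2/3abc + 5/3ab + 10/3a + 3/2b^3 + 1/2b^2c - 11/2b^2 + bc - 13/2b.
  reduce S modulo (h_1, h_2, h_3):
  remainder 10/3a + bc - 3/2b + 2/3c^2 - 13/3c - 15/2 ≠ 0; add k_4 = 10/3a + bc - 3/2b + 2/3c^2 - 13/3c - 15/2 to the basis.

S(h_1,h_3): lcm = ab^2. S = -5/3abc - 4/3ab + 4/3a + 3/2b^3 + 1/2b^2c - 11/2b^2 + bc - 13/2b.
  reduce S modulo (h_1, h_2, h_3, k_4):
  remainder -1/2bc^2 - 39/10bc - 99/10b + 7/5c^2 - 11/10c - 9 ≠ 0; add k_5 = -1/2bc^2 - 39/10bc - 99/10b + 7/5c^2 - 11/10c - 9 to the basis.

S(h_2,h_3): lcm = b^2. S = -bc - 3b - 2.
  reduce S modulo (h_1, h_2, h_3, k_4, k_5):
  remainder -bc - 3b - 2 ≠ 0; add k_6 = -bc - 3b - 2 to the basis.

S(h_1,k_5): lcm = abc^2. S = -39/5abc - 99/5ab + 14/5ac^2 - 11/5ac - 18a + 3/2b^2c^2 + 1/2bc^3 - 11/2bc^2 + c^3 - 13/2c^2.
  reduce S modulo (h_1, h_2, h_3, k_4, k_5, k_6):
  remainder -101817/2500b - 14/25c^4 + 166/125c^3 + 19756/625c^2 - 20421/2500c - 98271/1250 ≠ 0; add k_7 = -101817/2500b - 14/25c^4 + 166/125c^3 + 19756/625c^2 - 20421/2500c - 98271/1250 to the basis.

S(h_2,k_5): lcm = b^2c^2. S = -39/5b^2c - 99/5b^2 + 2/3bc^3 + 17/15bc^2 - 11/5bc - 18b - 10/3c^2.
  reduce S modulo (h_1, h_2, h_3, k_4, k_5, k_6, k_7):
  remainder 616/33939c^4 + 61892/33939c^3 - 89978/33939c^2 - 151702/3771c - 134896/3771 ≠ 0; add k_8 = 616/33939c^4 + 61892/33939c^3 - 89978/33939c^2 - 151702/3771c - 134896/3771 to the basis.

S(h_3,k_5): lcm = b^2c^2. S = -39/5b^2c - 99/5b^2 + 5/3bc^3 + 62/15bc^2 - 11/5bc - 18b - 4/3c^2.
  reduce S modulo (h_1, h_2, h_3, k_4, k_5, k_6, k_7, k_8):
  remainder 686/11c^3 - 721/11c^2 - 14295/11c - 12888/11 ≠ 0; add k_9 = 686/11c^3 - 721/11c^2 - 14295/11c - 12888/11 to the basis.

S(h_2,k_6): lcm = b^2c. S = -3b^2 + 2/3bc^2 - 5/3bc - 2b - 10/3c.
  reduce S modulo (h_1, h_2, h_3, k_4, k_5, k_6, k_7, k_8, k_9):
  remainder 4/9c^2 + 124/63c + 32/21 ≠ 0; add k_10 = 4/9c^2 + 124/63c + 32/21 to the basis.

The other S-polynomials (S(h_1,k_4), S(h_2,k_4), S(h_3,k_4), S(k_4,k_5), S(h_1,k_6), S(h_3,k_6), S(k_4,k_6), S(k_5,k_6), S(h_1,k_7), S(h_2,k_7), S(h_3,k_7), S(k_4,k_7), S(k_5,k_7), S(k_6,k_7), S(h_1,k_8), S(h_2,k_8), S(h_3,k_8), S(k_4,k_8), S(k_5,k_8), S(k_6,k_8), S(k_7,k_8), S(h_1,k_9), S(h_2,k_9), S(h_3,k_9), S(k_4,k_9), S(k_5,k_9), S(k_6,k_9), S(k_7,k_9), S(k_8,k_9), S(h_1,k_10), S(h_2,k_10), S(h_3,k_10), S(k_4,k_10), S(k_5,k_10), S(k_6,k_10), S(k_7,k_10), S(k_8,k_10), S(k_9,k_10)) all reduce to 0 modulo the current basis, so we have a Gröbner basis.
Inter-reduce: drop elements whose leading term is divisible by another's, tail-reduce, and make monic.
Reduced Gröbner basis: {a + 27/28c + 27/28, b + 7/3c + 10/3, c^2 + 31/7c + 24/7}.

The two bases agree; hence the ideals are identical.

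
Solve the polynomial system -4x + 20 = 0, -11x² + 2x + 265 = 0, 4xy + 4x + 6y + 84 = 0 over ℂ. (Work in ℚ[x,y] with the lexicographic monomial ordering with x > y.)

Compute a lex Gröbner basis by Buchberger's algorithm.
f_1 = -4x + 20, LT = x.
f_2 = -11x² + 2x + 265, LT = x².
f_3 = 4xy + 4x + 6y + 84, LT = xy.

S(f_1,f_2): lcm = x². S = -53/11x + 265/11.
  leading term x: subtract (53/44)·f_1 from -53/11x + 265/11 → 0
  remainder 0.

S(f_1,f_3): lcm = xy. S = -x - 13/2y - 21.
  leading term x: subtract (¼)·f_1 from -x - 13/2y - 21 → -13/2y - 26
  leading term y: no divisor's leading term divides it; move -13/2y to the remainder.
  leading term 1: no divisor's leading term divides it; move -26 to the remainder.
  remainder -13/2y - 26 ≠ 0; add h_4 = -13/2y - 26 to the basis.

S(f_2,f_3): lcm = x²y. S = -x² - 37/22xy - 21x - 265/11y.
  leading term x²: subtract (¼x)·f_1 from -x² - 37/22xy - 21x - 265/11y → -37/22xy - 26x - 265/11y
  leading term xy: subtract (37/88y)·f_1 from -37/22xy - 26x - 265/11y → -26x - 65/2y
  leading term x: subtract (13/2)·f_1 from -26x - 65/2y → -65/2y - 130
  leading term y: subtract (5)·h_4 from -65/2y - 130 → 0
  remainder 0.

S(f_1,h_4): leading monomials are coprime, so the S-polynomial reduces to 0 (Buchberger's first criterion).
S(f_2,h_4): leading monomials are coprime, so the S-polynomial reduces to 0 (Buchberger's first criterion).
S(f_3,h_4): lcm = xy. S = -3x + 3/2y + 21.
  leading term x: subtract (¾)·f_1 from -3x + 3/2y + 21 → 3/2y + 6
  leading term y: subtract (-3/13)·h_4 from 3/2y + 6 → 0
  remainder 0.

Every S-polynomial of the final basis reduces to 0, so we have a Gröbner basis.
Inter-reduce: drop elements whose leading term is divisible by another's, tail-reduce, and make monic.
Reduced Gröbner basis: {x - 5, y + 4}.

The lex basis is triangular: the last element involves only y. Solving y + 4 = 0 gives y ∈ {-4}; substituting each value into the earlier elements determines the remaining variables.
  y = -4: the earlier basis element becomes x - 5 = 0, giving x = 5 — point (5, -4).
Check: every point annihilates each of the original generators.

{(5, -4)}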